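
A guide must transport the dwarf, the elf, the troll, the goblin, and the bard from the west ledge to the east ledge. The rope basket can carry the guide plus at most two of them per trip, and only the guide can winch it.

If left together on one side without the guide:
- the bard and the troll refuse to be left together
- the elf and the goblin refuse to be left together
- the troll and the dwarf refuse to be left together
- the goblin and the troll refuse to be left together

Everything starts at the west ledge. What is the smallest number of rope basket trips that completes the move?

5

Counting alone: the guide can take at most 2 across per trip to the east ledge, so moving all 5 needs at least 3 loaded trips out, with a return between consecutive ones — at least 5 crossings.
The plan below uses exactly 5 crossings, so it is optimal:
1. Guide goes to the east ledge with the elf and the troll.  [the west ledge: the bard, the dwarf, the goblin | the east ledge: the elf, the troll]
2. Guide goes back to the west ledge alone.  [the west ledge: the bard, the dwarf, the goblin | the east ledge: the elf, the troll]
3. Guide goes to the east ledge with the bard and the dwarf.  [the west ledge: the goblin | the east ledge: the bard, the dwarf, the elf, the troll]
4. Guide goes back to the west ledge with the troll.  [the west ledge: the goblin, the troll | the east ledge: the bard, the dwarf, the elf]
5. Guide goes to the east ledge with the goblin and the troll.  [the west ledge: — | the east ledge: the bard, the dwarf, the elf, the goblin, the troll]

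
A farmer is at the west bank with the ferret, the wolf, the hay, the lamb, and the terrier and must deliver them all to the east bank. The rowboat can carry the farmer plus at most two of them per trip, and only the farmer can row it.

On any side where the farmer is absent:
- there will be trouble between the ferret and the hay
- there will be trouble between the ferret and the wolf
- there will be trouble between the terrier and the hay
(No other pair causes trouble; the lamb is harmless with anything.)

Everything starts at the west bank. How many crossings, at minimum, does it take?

5

Counting alone: the farmer can take at most 2 across per trip to the east bank, so moving all 5 needs at least 3 loaded trips out, with a return between consecutive ones — at least 5 crossings.
The plan below uses exactly 5 crossings, so it is optimal:
1. Farmer goes to the east bank with the ferret and the hay.
2. Farmer goes back to the west bank with the ferret.
3. Farmer goes to the east bank with the lamb and the wolf.
4. Farmer goes back to the west bank alone.
5. Farmer goes to the east bank with the ferret and the terrier.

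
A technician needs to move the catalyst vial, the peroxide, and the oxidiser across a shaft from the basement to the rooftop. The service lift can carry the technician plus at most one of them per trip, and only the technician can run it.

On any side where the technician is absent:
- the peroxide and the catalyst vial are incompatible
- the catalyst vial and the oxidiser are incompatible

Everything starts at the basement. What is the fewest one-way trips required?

Counting alone: the technician can take at most 1 across per trip to the rooftop, so moving all 3 needs at least 3 loaded trips out, with a return between consecutive ones — at least 5 crossings.
The safety rule pushes this higher. Following every safe sequence of crossings, the most of the 3 that can be at the rooftop as the service lift arrives there on crossing 5 is 2 — never all 3.
So no plan with fewer than 7 crossings exists, and this one achieves 7:
1. Technician goes to the rooftop with the catalyst vial.
2. Technician goes back to the basement alone.
3. Technician goes to the rooftop with the peroxide.
4. Technician goes back to the basement with the catalyst vial.
5. Technician goes to the rooftop with the oxidiser.
6. Technician goes back to the basement alone.
7. Technician goes to the rooftop with the catalyst vial.

7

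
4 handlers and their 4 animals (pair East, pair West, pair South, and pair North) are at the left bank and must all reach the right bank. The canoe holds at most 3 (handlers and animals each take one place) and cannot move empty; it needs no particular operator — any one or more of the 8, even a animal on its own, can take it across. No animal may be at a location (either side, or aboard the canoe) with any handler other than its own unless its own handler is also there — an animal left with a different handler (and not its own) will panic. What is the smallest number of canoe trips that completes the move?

Counting alone: each trip to the right bank takes at most 3 across and each return brings at least 1 back, so after t trips out (and t−1 returns) at most 3t − (t−1) of the 8 are across; that first reaches 8 at t = 4, so at least 7 crossings are needed.
The safety rule pushes this higher. Following every safe sequence of crossings, the most of the 8 that can be at the right bank as the canoe arrives there on crossing 7 is 7 — never all 8.
So no plan with fewer than 9 crossings exists, and this one achieves 9:
1. animal East and handler East cross → the right bank.
2. handler East crosses ← the left bank.
3. animal West, handler East, and handler West cross → the right bank.
4. animal East and handler East cross ← the left bank.
5. handler East, handler North, and handler South cross → the right bank.
6. animal West crosses ← the left bank.
7. animal East and animal West cross → the right bank.
8. animal East crosses ← the left bank.
9. animal East, animal North, and animal South cross → the right bank.

9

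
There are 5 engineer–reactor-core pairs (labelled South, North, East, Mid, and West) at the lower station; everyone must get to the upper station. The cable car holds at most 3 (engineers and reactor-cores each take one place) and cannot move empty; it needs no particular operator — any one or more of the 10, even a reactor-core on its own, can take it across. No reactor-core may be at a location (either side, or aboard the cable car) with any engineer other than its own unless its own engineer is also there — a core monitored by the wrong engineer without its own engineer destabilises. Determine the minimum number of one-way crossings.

Counting alone: each trip to the upper station takes at most 3 across and each return brings at least 1 back, so after t trips out (and t−1 returns) at most 3t − (t−1) of the 10 are across; that first reaches 10 at t = 5, so at least 9 crossings are needed.
The safety rule pushes this higher. Following every safe sequence of crossings, the most of the 10 that can be at the upper station as the cable car arrives there on crossing 9 is 9 — never all 10.
So no plan with fewer than 11 crossings exists, and this one achieves 11:
1. engineer South and reactor-core South cross → the upper station.
2. engineer South crosses ← the lower station.
3. reactor-core East, reactor-core Mid, and reactor-core North cross → the upper station.
4. reactor-core South crosses ← the lower station.
5. engineer East, engineer Mid, and engineer North cross → the upper station.
6. engineer North and reactor-core North cross ← the lower station.
7. engineer North, engineer South, and engineer West cross → the upper station.
8. reactor-core East crosses ← the lower station.
9. reactor-core North and reactor-core South cross → the upper station.
10. reactor-core South crosses ← the lower station.
11. reactor-core East, reactor-core South, and reactor-core West cross → the upper station.

11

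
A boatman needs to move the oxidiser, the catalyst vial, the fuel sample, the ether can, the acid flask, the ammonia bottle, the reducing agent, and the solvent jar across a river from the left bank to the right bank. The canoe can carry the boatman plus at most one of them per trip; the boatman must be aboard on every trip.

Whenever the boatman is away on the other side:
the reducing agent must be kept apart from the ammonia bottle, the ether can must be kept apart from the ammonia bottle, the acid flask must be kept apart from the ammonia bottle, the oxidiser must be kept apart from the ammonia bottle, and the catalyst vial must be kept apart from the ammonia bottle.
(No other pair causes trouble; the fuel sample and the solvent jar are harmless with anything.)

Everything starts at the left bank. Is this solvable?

No

Following every safe sequence of crossings from the start, the most of the 8 that can be at the right bank as the canoe arrives there on crossings 1, 3, 5, 7 is 1, 2, 3, 4 respectively; the best ever achieved is 4 of 8.
From crossing 9 on, no configuration arises that was not already reachable earlier: only 52 distinct safe configurations (who is on which side, and where the canoe is) can ever be reached, none of them has everyone across, and every continuation just revisits them. So no valid plan exists.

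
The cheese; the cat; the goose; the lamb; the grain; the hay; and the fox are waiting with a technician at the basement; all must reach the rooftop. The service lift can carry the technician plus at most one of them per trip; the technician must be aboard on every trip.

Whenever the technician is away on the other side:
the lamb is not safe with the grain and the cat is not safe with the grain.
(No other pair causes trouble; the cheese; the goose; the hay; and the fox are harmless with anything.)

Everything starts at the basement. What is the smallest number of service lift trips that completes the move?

Counting alone: the technician can take at most 1 across per trip to the rooftop, so moving all 7 needs at least 7 loaded trips out, with a return between consecutive ones — at least 13 crossings.
The safety rule pushes this higher. Following every safe sequence of crossings, the most of the 7 that can be at the rooftop as the service lift arrives there on crossing 13 is 6 — never all 7.
So no plan with fewer than 15 crossings exists, and this one achieves 15:
1. Technician goes to the rooftop with the grain.
2. Technician goes back to the basement alone.
3. Technician goes to the rooftop with the cheese.
4. Technician goes back to the basement alone.
5. Technician goes to the rooftop with the cat.
6. Technician goes back to the basement with the grain.
7. Technician goes to the rooftop with the lamb.
8. Technician goes back to the basement alone.
9. Technician goes to the rooftop with the goose.
10. Technician goes back to the basement alone.
11. Technician goes to the rooftop with the hay.
12. Technician goes back to the basement alone.
13. Technician goes to the rooftop with the fox.
14. Technician goes back to the basement alone.
15. Technician goes to the rooftop with the grain.

15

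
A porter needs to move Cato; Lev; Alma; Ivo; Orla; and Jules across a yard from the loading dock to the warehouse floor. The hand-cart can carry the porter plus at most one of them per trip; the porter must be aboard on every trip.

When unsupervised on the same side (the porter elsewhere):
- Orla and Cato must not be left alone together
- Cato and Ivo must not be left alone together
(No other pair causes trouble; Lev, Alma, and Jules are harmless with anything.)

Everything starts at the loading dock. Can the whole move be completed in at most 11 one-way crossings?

No

Counting alone: the porter can take at most 1 across per trip to the warehouse floor, so moving all 6 needs at least 6 loaded trips out, with a return between consecutive ones — at least 11 crossings.
The safety rule pushes this higher. Following every safe sequence of crossings, the most of the 6 that can be at the warehouse floor as the hand-cart arrives there on crossing 11 is 5 — never all 6.
So the move cannot be finished within 11 crossings. (The shortest complete plan takes 13:)
1. Porter goes to the warehouse floor with Cato.  [the loading dock: Alma, Ivo, Jules, Lev, Orla | the warehouse floor: Cato]
2. Porter goes back to the loading dock alone.  [the loading dock: Alma, Ivo, Jules, Lev, Orla | the warehouse floor: Cato]
3. Porter goes to the warehouse floor with Lev.  [the loading dock: Alma, Ivo, Jules, Orla | the warehouse floor: Cato, Lev]
4. Porter goes back to the loading dock alone.  [the loading dock: Alma, Ivo, Jules, Orla | the warehouse floor: Cato, Lev]
5. Porter goes to the warehouse floor with Alma.  [the loading dock: Ivo, Jules, Orla | the warehouse floor: Alma, Cato, Lev]
6. Porter goes back to the loading dock alone.  [the loading dock: Ivo, Jules, Orla | the warehouse floor: Alma, Cato, Lev]
7. Porter goes to the warehouse floor with Ivo.  [the loading dock: Jules, Orla | the warehouse floor: Alma, Cato, Ivo, Lev]
8. Porter goes back to the loading dock with Cato.  [the loading dock: Cato, Jules, Orla | the warehouse floor: Alma, Ivo, Lev]
9. Porter goes to the warehouse floor with Orla.  [the loading dock: Cato, Jules | the warehouse floor: Alma, Ivo, Lev, Orla]
10. Porter goes back to the loading dock alone.  [the loading dock: Cato, Jules | the warehouse floor: Alma, Ivo, Lev, Orla]
11. Porter goes to the warehouse floor with Jules.  [the loading dock: Cato | the warehouse floor: Alma, Ivo, Jules, Lev, Orla]
12. Porter goes back to the loading dock alone.  [the loading dock: Cato | the warehouse floor: Alma, Ivo, Jules, Lev, Orla]
13. Porter goes to the warehouse floor with Cato.  [the loading dock: — | the warehouse floor: Alma, Cato, Ivo, Jules, Lev, Orla]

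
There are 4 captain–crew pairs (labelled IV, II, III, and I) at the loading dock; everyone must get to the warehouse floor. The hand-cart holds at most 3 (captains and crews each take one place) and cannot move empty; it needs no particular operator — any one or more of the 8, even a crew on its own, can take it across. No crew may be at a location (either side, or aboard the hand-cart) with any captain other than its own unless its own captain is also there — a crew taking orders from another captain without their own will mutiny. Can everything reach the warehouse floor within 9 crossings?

Yes — this plan uses 9 crossings (≤ 9):
1. captain IV and crew IV cross → the warehouse floor.
2. captain IV crosses ← the loading dock.
3. captain II, captain IV, and crew II cross → the warehouse floor.
4. captain IV and crew IV cross ← the loading dock.
5. captain I, captain III, and captain IV cross → the warehouse floor.
6. crew II crosses ← the loading dock.
7. crew II and crew IV cross → the warehouse floor.
8. crew IV crosses ← the loading dock.
9. crew I, crew III, and crew IV cross → the warehouse floor.

Yes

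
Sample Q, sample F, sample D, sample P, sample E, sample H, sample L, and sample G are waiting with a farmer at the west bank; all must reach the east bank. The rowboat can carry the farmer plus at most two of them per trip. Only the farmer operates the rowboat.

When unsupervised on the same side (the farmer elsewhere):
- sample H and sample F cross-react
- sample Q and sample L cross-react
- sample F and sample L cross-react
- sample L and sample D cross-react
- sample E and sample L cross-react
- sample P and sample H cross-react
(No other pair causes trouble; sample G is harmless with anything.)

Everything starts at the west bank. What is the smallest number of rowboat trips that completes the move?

9

Counting alone: the farmer can take at most 2 across per trip to the east bank, so moving all 8 needs at least 4 loaded trips out, with a return between consecutive ones — at least 7 crossings.
The safety rule pushes this higher. Following every safe sequence of crossings, the most of the 8 that can be at the east bank as the rowboat arrives there on crossing 7 is 6 — never all 8.
So no plan with fewer than 9 crossings exists, and this one achieves 9:
1. Farmer goes to the east bank with sample H and sample L.  [the west bank: sample D, sample E, sample F, sample G, sample P, sample Q | the east bank: sample H, sample L]
2. Farmer goes back to the west bank alone.  [the west bank: sample D, sample E, sample F, sample G, sample P, sample Q | the east bank: sample H, sample L]
3. Farmer goes to the east bank with sample D and sample Q.  [the west bank: sample E, sample F, sample G, sample P | the east bank: sample D, sample H, sample L, sample Q]
4. Farmer goes back to the west bank with sample L.  [the west bank: sample E, sample F, sample G, sample L, sample P | the east bank: sample D, sample H, sample Q]
5. Farmer goes to the east bank with sample E and sample F.  [the west bank: sample G, sample L, sample P | the east bank: sample D, sample E, sample F, sample H, sample Q]
6. Farmer goes back to the west bank with sample H.  [the west bank: sample G, sample H, sample L, sample P | the east bank: sample D, sample E, sample F, sample Q]
7. Farmer goes to the east bank with sample G and sample P.  [the west bank: sample H, sample L | the east bank: sample D, sample E, sample F, sample G, sample P, sample Q]
8. Farmer goes back to the west bank alone.  [the west bank: sample H, sample L | the east bank: sample D, sample E, sample F, sample G, sample P, sample Q]
9. Farmer goes to the east bank with sample H and sample L.  [the west bank: — | the east bank: sample D, sample E, sample F, sample G, sample H, sample L, sample P, sample Q]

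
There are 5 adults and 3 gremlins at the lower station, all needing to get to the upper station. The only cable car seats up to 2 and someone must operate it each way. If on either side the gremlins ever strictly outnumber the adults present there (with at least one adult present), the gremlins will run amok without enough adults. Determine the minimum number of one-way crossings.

13

Counting alone: each trip to the upper station takes at most 2 across and each return brings at least 1 back, so after t trips out (and t−1 returns) at most 2t − (t−1) of the 8 are across; that first reaches 8 at t = 7, so at least 13 crossings are needed.
The plan below uses exactly 13 crossings, so it is optimal:
1. 2 gremlins → the upper station.  (the lower station: 5A 1G; the upper station: 0A 2G)
2. 1 gremlin ← the lower station.  (the lower station: 5A 2G; the upper station: 0A 1G)
3. 2 gremlins → the upper station.  (the lower station: 5A 0G; the upper station: 0A 3G)
4. 1 gremlin ← the lower station.  (the lower station: 5A 1G; the upper station: 0A 2G)
5. 2 adults → the upper station.  (the lower station: 3A 1G; the upper station: 2A 2G)
6. 1 gremlin ← the lower station.  (the lower station: 3A 2G; the upper station: 2A 1G)
7. 1 adult and 1 gremlin → the upper station.  (the lower station: 2A 1G; the upper station: 3A 2G)
8. 1 gremlin ← the lower station.  (the lower station: 2A 2G; the upper station: 3A 1G)
9. 2 gremlins → the upper station.  (the lower station: 2A 0G; the upper station: 3A 3G)
10. 1 gremlin ← the lower station.  (the lower station: 2A 1G; the upper station: 3A 2G)
11. 1 adult and 1 gremlin → the upper station.  (the lower station: 1A 0G; the upper station: 4A 3G)
12. 1 gremlin ← the lower station.  (the lower station: 1A 1G; the upper station: 4A 2G)
13. 1 adult and 1 gremlin → the upper station.  (the lower station: 0A 0G; the upper station: 5A 3G)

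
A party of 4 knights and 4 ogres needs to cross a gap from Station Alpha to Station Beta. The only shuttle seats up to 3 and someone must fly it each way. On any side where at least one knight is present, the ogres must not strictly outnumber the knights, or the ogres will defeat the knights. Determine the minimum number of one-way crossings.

9

Counting alone: each trip to Station Beta takes at most 3 across and each return brings at least 1 back, so after t trips out (and t−1 returns) at most 3t − (t−1) of the 8 are across; that first reaches 8 at t = 4, so at least 7 crossings are needed.
The safety rule pushes this higher. Following every safe sequence of crossings, the most of the 8 that can be at Station Beta as the shuttle arrives there on crossing 7 is 7 — never all 8.
So no plan with fewer than 9 crossings exists, and this one achieves 9:
1. 2 ogres → Station Beta.  (Station Alpha: 4K 2O; Station Beta: 0K 2O)
2. 1 ogre ← Station Alpha.  (Station Alpha: 4K 3O; Station Beta: 0K 1O)
3. 3 ogres → Station Beta.  (Station Alpha: 4K 0O; Station Beta: 0K 4O)
4. 1 ogre ← Station Alpha.  (Station Alpha: 4K 1O; Station Beta: 0K 3O)
5. 3 knights → Station Beta.  (Station Alpha: 1K 1O; Station Beta: 3K 3O)
6. 1 knight and 1 ogre ← Station Alpha.  (Station Alpha: 2K 2O; Station Beta: 2K 2O)
7. 2 knights → Station Beta.  (Station Alpha: 0K 2O; Station Beta: 4K 2O)
8. 1 ogre ← Station Alpha.  (Station Alpha: 0K 3O; Station Beta: 4K 1O)
9. 3 ogres → Station Beta.  (Station Alpha: 0K 0O; Station Beta: 4K 4O)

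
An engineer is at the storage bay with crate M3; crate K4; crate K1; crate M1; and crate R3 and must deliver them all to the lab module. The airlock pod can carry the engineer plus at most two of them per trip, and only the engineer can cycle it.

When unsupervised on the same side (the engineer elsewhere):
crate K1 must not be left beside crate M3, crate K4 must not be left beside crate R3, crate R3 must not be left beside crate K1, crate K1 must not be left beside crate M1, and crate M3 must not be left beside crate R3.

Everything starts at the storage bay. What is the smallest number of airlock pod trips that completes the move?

7

Counting alone: the engineer can take at most 2 across per trip to the lab module, so moving all 5 needs at least 3 loaded trips out, with a return between consecutive ones — at least 5 crossings.
The safety rule pushes this higher. Following every safe sequence of crossings, the most of the 5 that can be at the lab module as the airlock pod arrives there on crossing 5 is 4 — never all 5.
So no plan with fewer than 7 crossings exists, and this one achieves 7:
1. Engineer goes to the lab module with crate K1 and crate R3.  [the storage bay: crate K4, crate M1, crate M3 | the lab module: crate K1, crate R3]
2. Engineer goes back to the storage bay with crate K1.  [the storage bay: crate K1, crate K4, crate M1, crate M3 | the lab module: crate R3]
3. Engineer goes to the lab module with crate M1 and crate M3.  [the storage bay: crate K1, crate K4 | the lab module: crate M1, crate M3, crate R3]
4. Engineer goes back to the storage bay with crate M3.  [the storage bay: crate K1, crate K4, crate M3 | the lab module: crate M1, crate R3]
5. Engineer goes to the lab module with crate K4 and crate M3.  [the storage bay: crate K1 | the lab module: crate K4, crate M1, crate M3, crate R3]
6. Engineer goes back to the storage bay with crate R3.  [the storage bay: crate K1, crate R3 | the lab module: crate K4, crate M1, crate M3]
7. Engineer goes to the lab module with crate K1 and crate R3.  [the storage bay: — | the lab module: crate K1, crate K4, crate M1, crate M3, crate R3]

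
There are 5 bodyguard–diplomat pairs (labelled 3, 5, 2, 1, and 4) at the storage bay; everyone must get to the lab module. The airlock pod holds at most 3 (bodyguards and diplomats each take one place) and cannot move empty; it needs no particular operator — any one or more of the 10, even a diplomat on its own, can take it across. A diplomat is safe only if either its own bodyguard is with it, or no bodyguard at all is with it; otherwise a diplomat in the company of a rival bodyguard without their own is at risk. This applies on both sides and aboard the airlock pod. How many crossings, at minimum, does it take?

Counting alone: each trip to the lab module takes at most 3 across and each return brings at least 1 back, so after t trips out (and t−1 returns) at most 3t − (t−1) of the 10 are across; that first reaches 10 at t = 5, so at least 9 crossings are needed.
The safety rule pushes this higher. Following every safe sequence of crossings, the most of the 10 that can be at the lab module as the airlock pod arrives there on crossing 9 is 9 — never all 10.
So no plan with fewer than 11 crossings exists, and this one achieves 11:
1. bodyguard 3 and diplomat 3 cross → the lab module.
2. bodyguard 3 crosses ← the storage bay.
3. diplomat 1, diplomat 2, and diplomat 5 cross → the lab module.
4. diplomat 3 crosses ← the storage bay.
5. bodyguard 1, bodyguard 2, and bodyguard 5 cross → the lab module.
6. bodyguard 5 and diplomat 5 cross ← the storage bay.
7. bodyguard 3, bodyguard 4, and bodyguard 5 cross → the lab module.
8. diplomat 2 crosses ← the storage bay.
9. diplomat 3 and diplomat 5 cross → the lab module.
10. diplomat 3 crosses ← the storage bay.
11. diplomat 2, diplomat 3, and diplomat 4 cross → the lab module.

11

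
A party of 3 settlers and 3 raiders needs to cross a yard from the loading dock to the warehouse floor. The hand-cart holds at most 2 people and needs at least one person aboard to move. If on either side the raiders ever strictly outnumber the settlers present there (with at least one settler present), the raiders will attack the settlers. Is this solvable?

Yes

1. 2 raiders → the warehouse floor.  (the loading dock: 3S 1R; the warehouse floor: 0S 2R)
2. 1 raider ← the loading dock.  (the loading dock: 3S 2R; the warehouse floor: 0S 1R)
3. 2 raiders → the warehouse floor.  (the loading dock: 3S 0R; the warehouse floor: 0S 3R)
4. 1 raider ← the loading dock.  (the loading dock: 3S 1R; the warehouse floor: 0S 2R)
5. 2 settlers → the warehouse floor.  (the loading dock: 1S 1R; the warehouse floor: 2S 2R)
6. 1 settler and 1 raider ← the loading dock.  (the loading dock: 2S 2R; the warehouse floor: 1S 1R)
7. 2 settlers → the warehouse floor.  (the loading dock: 0S 2R; the warehouse floor: 3S 1R)
8. 1 raider ← the loading dock.  (the loading dock: 0S 3R; the warehouse floor: 3S 0R)
9. 2 raiders → the warehouse floor.  (the loading dock: 0S 1R; the warehouse floor: 3S 2R)
10. 1 raider ← the loading dock.  (the loading dock: 0S 2R; the warehouse floor: 3S 1R)
11. 2 raiders → the warehouse floor.  (the loading dock: 0S 0R; the warehouse floor: 3S 3R)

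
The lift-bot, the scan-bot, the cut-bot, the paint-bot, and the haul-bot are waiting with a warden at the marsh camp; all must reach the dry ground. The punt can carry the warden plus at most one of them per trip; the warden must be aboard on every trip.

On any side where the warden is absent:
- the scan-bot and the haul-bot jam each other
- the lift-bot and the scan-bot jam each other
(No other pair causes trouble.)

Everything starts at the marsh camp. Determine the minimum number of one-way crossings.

11

Counting alone: the warden can take at most 1 across per trip to the dry ground, so moving all 5 needs at least 5 loaded trips out, with a return between consecutive ones — at least 9 crossings.
The safety rule pushes this higher. Following every safe sequence of crossings, the most of the 5 that can be at the dry ground as the punt arrives there on crossing 9 is 4 — never all 5.
So no plan with fewer than 11 crossings exists, and this one achieves 11:
1. Warden goes to the dry ground with the scan-bot.
2. Warden goes back to the marsh camp alone.
3. Warden goes to the dry ground with the lift-bot.
4. Warden goes back to the marsh camp with the scan-bot.
5. Warden goes to the dry ground with the haul-bot.
6. Warden goes back to the marsh camp alone.
7. Warden goes to the dry ground with the cut-bot.
8. Warden goes back to the marsh camp alone.
9. Warden goes to the dry ground with the paint-bot.
10. Warden goes back to the marsh camp alone.
11. Warden goes to the dry ground with the scan-bot.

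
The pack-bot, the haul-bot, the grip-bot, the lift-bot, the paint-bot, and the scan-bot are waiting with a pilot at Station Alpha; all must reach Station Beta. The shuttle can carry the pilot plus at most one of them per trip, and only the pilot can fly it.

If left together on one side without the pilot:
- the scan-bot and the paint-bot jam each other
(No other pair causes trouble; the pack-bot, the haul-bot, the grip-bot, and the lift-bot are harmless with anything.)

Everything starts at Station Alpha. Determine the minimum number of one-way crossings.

11

Counting alone: the pilot can take at most 1 across per trip to Station Beta, so moving all 6 needs at least 6 loaded trips out, with a return between consecutive ones — at least 11 crossings.
The plan below uses exactly 11 crossings, so it is optimal:
1. Pilot goes to Station Beta with the paint-bot.
2. Pilot goes back to Station Alpha alone.
3. Pilot goes to Station Beta with the pack-bot.
4. Pilot goes back to Station Alpha alone.
5. Pilot goes to Station Beta with the haul-bot.
6. Pilot goes back to Station Alpha alone.
7. Pilot goes to Station Beta with the grip-bot.
8. Pilot goes back to Station Alpha alone.
9. Pilot goes to Station Beta with the lift-bot.
10. Pilot goes back to Station Alpha alone.
11. Pilot goes to Station Beta with the scan-bot.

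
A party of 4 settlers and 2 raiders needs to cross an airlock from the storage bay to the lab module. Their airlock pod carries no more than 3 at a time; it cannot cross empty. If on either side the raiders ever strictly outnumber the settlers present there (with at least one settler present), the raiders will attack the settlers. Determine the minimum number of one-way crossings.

Counting alone: each trip to the lab module takes at most 3 across and each return brings at least 1 back, so after t trips out (and t−1 returns) at most 3t − (t−1) of the 6 are across; that first reaches 6 at t = 3, so at least 5 crossings are needed.
The plan below uses exactly 5 crossings, so it is optimal:
1. 2 raiders → the lab module.  (the storage bay: 4S 0R; the lab module: 0S 2R)
2. 1 raider ← the storage bay.  (the storage bay: 4S 1R; the lab module: 0S 1R)
3. 2 settlers and 1 raider → the lab module.  (the storage bay: 2S 0R; the lab module: 2S 2R)
4. 1 raider ← the storage bay.  (the storage bay: 2S 1R; the lab module: 2S 1R)
5. 2 settlers and 1 raider → the lab module.  (the storage bay: 0S 0R; the lab module: 4S 2R)

5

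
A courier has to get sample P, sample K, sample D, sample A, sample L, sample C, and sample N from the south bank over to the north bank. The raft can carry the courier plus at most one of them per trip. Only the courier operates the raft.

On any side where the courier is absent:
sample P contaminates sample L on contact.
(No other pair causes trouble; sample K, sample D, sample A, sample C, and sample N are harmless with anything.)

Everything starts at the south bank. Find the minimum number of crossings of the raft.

Counting alone: the courier can take at most 1 across per trip to the north bank, so moving all 7 needs at least 7 loaded trips out, with a return between consecutive ones — at least 13 crossings.
The plan below uses exactly 13 crossings, so it is optimal:
1. Courier goes to the north bank with sample P.
2. Courier goes back to the south bank alone.
3. Courier goes to the north bank with sample K.
4. Courier goes back to the south bank alone.
5. Courier goes to the north bank with sample D.
6. Courier goes back to the south bank alone.
7. Courier goes to the north bank with sample A.
8. Courier goes back to the south bank alone.
9. Courier goes to the north bank with sample C.
10. Courier goes back to the south bank alone.
11. Courier goes to the north bank with sample N.
12. Courier goes back to the south bank alone.
13. Courier goes to the north bank with sample L.

13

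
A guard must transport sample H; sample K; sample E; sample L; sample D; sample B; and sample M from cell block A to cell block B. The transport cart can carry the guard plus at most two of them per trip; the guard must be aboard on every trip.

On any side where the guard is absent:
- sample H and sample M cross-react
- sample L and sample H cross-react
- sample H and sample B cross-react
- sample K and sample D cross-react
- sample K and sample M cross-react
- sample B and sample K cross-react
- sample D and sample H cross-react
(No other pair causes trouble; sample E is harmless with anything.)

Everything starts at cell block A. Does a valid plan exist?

Yes

1. Guard goes to cell block B with sample H and sample K.  [cell block A: sample B, sample D, sample E, sample L, sample M | cell block B: sample H, sample K]
2. Guard goes back to cell block A alone.  [cell block A: sample B, sample D, sample E, sample L, sample M | cell block B: sample H, sample K]
3. Guard goes to cell block B with sample E.  [cell block A: sample B, sample D, sample L, sample M | cell block B: sample E, sample H, sample K]
4. Guard goes back to cell block A alone.  [cell block A: sample B, sample D, sample L, sample M | cell block B: sample E, sample H, sample K]
5. Guard goes to cell block B with sample D and sample L.  [cell block A: sample B, sample M | cell block B: sample D, sample E, sample H, sample K, sample L]
6. Guard goes back to cell block A with sample H and sample K.  [cell block A: sample B, sample H, sample K, sample M | cell block B: sample D, sample E, sample L]
7. Guard goes to cell block B with sample B and sample M.  [cell block A: sample H, sample K | cell block B: sample B, sample D, sample E, sample L, sample M]
8. Guard goes back to cell block A alone.  [cell block A: sample H, sample K | cell block B: sample B, sample D, sample E, sample L, sample M]
9. Guard goes to cell block B with sample H and sample K.  [cell block A: — | cell block B: sample B, sample D, sample E, sample H, sample K, sample L, sample M]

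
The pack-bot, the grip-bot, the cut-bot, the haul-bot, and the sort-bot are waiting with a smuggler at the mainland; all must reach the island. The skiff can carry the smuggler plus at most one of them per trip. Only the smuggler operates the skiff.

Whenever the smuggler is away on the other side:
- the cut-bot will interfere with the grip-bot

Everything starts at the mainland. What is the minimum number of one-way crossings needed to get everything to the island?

Counting alone: the smuggler can take at most 1 across per trip to the island, so moving all 5 needs at least 5 loaded trips out, with a return between consecutive ones — at least 9 crossings.
The plan below uses exactly 9 crossings, so it is optimal:
1. Smuggler goes to the island with the grip-bot.
2. Smuggler goes back to the mainland alone.
3. Smuggler goes to the island with the pack-bot.
4. Smuggler goes back to the mainland alone.
5. Smuggler goes to the island with the haul-bot.
6. Smuggler goes back to the mainland alone.
7. Smuggler goes to the island with the sort-bot.
8. Smuggler goes back to the mainland alone.
9. Smuggler goes to the island with the cut-bot.

9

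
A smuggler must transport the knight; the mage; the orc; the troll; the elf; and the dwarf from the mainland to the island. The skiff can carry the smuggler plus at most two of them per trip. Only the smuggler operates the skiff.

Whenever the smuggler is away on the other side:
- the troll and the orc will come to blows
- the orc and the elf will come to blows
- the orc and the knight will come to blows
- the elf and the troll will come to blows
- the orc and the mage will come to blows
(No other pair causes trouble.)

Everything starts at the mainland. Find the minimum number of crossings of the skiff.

9

Counting alone: the smuggler can take at most 2 across per trip to the island, so moving all 6 needs at least 3 loaded trips out, with a return between consecutive ones — at least 5 crossings.
The safety rule pushes this higher. Following every safe sequence of crossings, the most of the 6 that can be at the island as the skiff arrives there on crossings 5, 7 is 4, 5 respectively — never all 6.
So no plan with fewer than 9 crossings exists, and this one achieves 9:
1. Smuggler goes to the island with the orc and the troll.
2. Smuggler goes back to the mainland with the orc.
3. Smuggler goes to the island with the knight and the orc.
4. Smuggler goes back to the mainland with the orc.
5. Smuggler goes to the island with the mage and the orc.
6. Smuggler goes back to the mainland with the orc.
7. Smuggler goes to the island with the dwarf and the orc.
8. Smuggler goes back to the mainland with the orc.
9. Smuggler goes to the island with the elf and the orc.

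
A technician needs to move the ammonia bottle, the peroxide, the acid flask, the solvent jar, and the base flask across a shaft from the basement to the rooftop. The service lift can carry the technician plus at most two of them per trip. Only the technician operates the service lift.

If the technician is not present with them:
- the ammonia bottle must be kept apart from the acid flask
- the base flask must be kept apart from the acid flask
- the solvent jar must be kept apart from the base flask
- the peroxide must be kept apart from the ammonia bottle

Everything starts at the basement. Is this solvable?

Yes

1. Technician goes to the rooftop with the ammonia bottle and the base flask.  [the basement: the acid flask, the peroxide, the solvent jar | the rooftop: the ammonia bottle, the base flask]
2. Technician goes back to the basement alone.  [the basement: the acid flask, the peroxide, the solvent jar | the rooftop: the ammonia bottle, the base flask]
3. Technician goes to the rooftop with the peroxide.  [the basement: the acid flask, the solvent jar | the rooftop: the ammonia bottle, the base flask, the peroxide]
4. Technician goes back to the basement with the ammonia bottle.  [the basement: the acid flask, the ammonia bottle, the solvent jar | the rooftop: the base flask, the peroxide]
5. Technician goes to the rooftop with the acid flask and the solvent jar.  [the basement: the ammonia bottle | the rooftop: the acid flask, the base flask, the peroxide, the solvent jar]
6. Technician goes back to the basement with the base flask.  [the basement: the ammonia bottle, the base flask | the rooftop: the acid flask, the peroxide, the solvent jar]
7. Technician goes to the rooftop with the ammonia bottle and the base flask.  [the basement: — | the rooftop: the acid flask, the ammonia bottle, the base flask, the peroxide, the solvent jar]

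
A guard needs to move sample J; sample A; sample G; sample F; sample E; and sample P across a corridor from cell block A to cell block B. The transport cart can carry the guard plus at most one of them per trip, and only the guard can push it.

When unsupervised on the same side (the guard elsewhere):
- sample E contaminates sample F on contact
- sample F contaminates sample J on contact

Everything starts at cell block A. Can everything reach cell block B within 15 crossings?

Yes — this plan uses 13 crossings (≤ 15):
1. Guard goes to cell block B with sample F.
2. Guard goes back to cell block A alone.
3. Guard goes to cell block B with sample J.
4. Guard goes back to cell block A with sample F.
5. Guard goes to cell block B with sample E.
6. Guard goes back to cell block A alone.
7. Guard goes to cell block B with sample A.
8. Guard goes back to cell block A alone.
9. Guard goes to cell block B with sample G.
10. Guard goes back to cell block A alone.
11. Guard goes to cell block B with sample P.
12. Guard goes back to cell block A alone.
13. Guard goes to cell block B with sample F.

Yes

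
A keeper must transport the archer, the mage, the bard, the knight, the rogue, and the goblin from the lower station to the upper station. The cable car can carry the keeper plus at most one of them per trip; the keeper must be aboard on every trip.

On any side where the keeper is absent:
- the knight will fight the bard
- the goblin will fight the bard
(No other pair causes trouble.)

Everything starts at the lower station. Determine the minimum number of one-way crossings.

Counting alone: the keeper can take at most 1 across per trip to the upper station, so moving all 6 needs at least 6 loaded trips out, with a return between consecutive ones — at least 11 crossings.
The safety rule pushes this higher. Following every safe sequence of crossings, the most of the 6 that can be at the upper station as the cable car arrives there on crossing 11 is 5 — never all 6.
So no plan with fewer than 13 crossings exists, and this one achieves 13:
1. Keeper goes to the upper station with the bard.  [the lower station: the archer, the goblin, the knight, the mage, the rogue | the upper station: the bard]
2. Keeper goes back to the lower station alone.  [the lower station: the archer, the goblin, the knight, the mage, the rogue | the upper station: the bard]
3. Keeper goes to the upper station with the archer.  [the lower station: the goblin, the knight, the mage, the rogue | the upper station: the archer, the bard]
4. Keeper goes back to the lower station alone.  [the lower station: the goblin, the knight, the mage, the rogue | the upper station: the archer, the bard]
5. Keeper goes to the upper station with the mage.  [the lower station: the goblin, the knight, the rogue | the upper station: the archer, the bard, the mage]
6. Keeper goes back to the lower station alone.  [the lower station: the goblin, the knight, the rogue | the upper station: the archer, the bard, the mage]
7. Keeper goes to the upper station with the knight.  [the lower station: the goblin, the rogue | the upper station: the archer, the bard, the knight, the mage]
8. Keeper goes back to the lower station with the bard.  [the lower station: the bard, the goblin, the rogue | the upper station: the archer, the knight, the mage]
9. Keeper goes to the upper station with the goblin.  [the lower station: the bard, the rogue | the upper station: the archer, the goblin, the knight, the mage]
10. Keeper goes back to the lower station alone.  [the lower station: the bard, the rogue | the upper station: the archer, the goblin, the knight, the mage]
11. Keeper goes to the upper station with the rogue.  [the lower station: the bard | the upper station: the archer, the goblin, the knight, the mage, the rogue]
12. Keeper goes back to the lower station alone.  [the lower station: the bard | the upper station: the archer, the goblin, the knight, the mage, the rogue]
13. Keeper goes to the upper station with the bard.  [the lower station: — | the upper station: the archer, the bard, the goblin, the knight, the mage, the rogue]

13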